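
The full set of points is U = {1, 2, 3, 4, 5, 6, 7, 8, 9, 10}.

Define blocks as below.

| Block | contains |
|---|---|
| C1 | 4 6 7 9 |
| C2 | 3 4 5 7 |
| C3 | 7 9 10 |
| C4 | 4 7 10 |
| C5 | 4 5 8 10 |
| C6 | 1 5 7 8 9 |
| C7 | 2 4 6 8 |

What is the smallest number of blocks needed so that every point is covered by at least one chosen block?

Take {C2, C5, C6, C7}. Their union is {1, 2, 3, 4, 5, 6, 7, 8, 9, 10}, which is all 10 points.
No 3 of the 7 blocks cover everything (all 35 combinations miss at least one point), so 4 is optimal.

4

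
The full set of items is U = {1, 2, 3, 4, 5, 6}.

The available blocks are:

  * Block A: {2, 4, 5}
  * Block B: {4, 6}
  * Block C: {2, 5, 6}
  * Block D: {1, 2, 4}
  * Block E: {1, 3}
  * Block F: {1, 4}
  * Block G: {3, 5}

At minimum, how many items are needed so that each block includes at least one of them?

3

H = {3, 4, 5} meets every block (each contains at least one member of H), and |H| = 3.
No choice of 2 items meets every block, so 3 is the minimum.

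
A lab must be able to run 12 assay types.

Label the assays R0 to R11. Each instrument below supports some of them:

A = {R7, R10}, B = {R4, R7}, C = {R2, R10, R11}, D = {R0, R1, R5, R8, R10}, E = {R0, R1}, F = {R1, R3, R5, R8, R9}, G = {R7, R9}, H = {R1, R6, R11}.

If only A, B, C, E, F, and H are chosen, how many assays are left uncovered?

Union of A, B, C, E, F, H = {R0, R1, R2, R3, R4, R5, R6, R7, R8, R9, R10, R11} — that's every assay, so 0 are uncovered.

0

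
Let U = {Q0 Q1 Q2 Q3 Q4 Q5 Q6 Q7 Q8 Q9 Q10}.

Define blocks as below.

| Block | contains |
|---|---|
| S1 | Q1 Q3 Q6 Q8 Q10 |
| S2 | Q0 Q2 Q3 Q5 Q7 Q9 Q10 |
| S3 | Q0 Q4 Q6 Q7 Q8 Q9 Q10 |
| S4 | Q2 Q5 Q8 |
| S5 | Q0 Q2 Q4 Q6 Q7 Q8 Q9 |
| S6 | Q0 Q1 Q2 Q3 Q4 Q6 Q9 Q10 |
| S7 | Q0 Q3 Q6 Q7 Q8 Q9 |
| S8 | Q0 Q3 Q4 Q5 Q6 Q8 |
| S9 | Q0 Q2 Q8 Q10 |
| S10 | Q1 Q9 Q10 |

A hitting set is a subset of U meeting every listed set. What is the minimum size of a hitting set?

2

The 2 elements {Q8, Q9} hit every block.
The blocks S4, S10 are pairwise disjoint, so any hitting set needs a separate element for each — at least 2. Hence 2 is optimal.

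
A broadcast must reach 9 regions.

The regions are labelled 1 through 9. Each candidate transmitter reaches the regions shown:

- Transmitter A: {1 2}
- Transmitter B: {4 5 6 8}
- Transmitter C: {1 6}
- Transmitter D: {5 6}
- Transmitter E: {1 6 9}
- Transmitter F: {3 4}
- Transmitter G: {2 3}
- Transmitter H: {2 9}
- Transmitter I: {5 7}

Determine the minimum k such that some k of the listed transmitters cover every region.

Take {B, E, G, I}. Their union is {1, 2, 3, 4, 5, 6, 7, 8, 9}, which is all 9 regions.
Only I contains 7, so I is forced; the remaining 7 regions need at least 3 more transmitters (each remaining transmitter adds at most 3) — so at least 4 transmitters are needed, and 4 is optimal.

4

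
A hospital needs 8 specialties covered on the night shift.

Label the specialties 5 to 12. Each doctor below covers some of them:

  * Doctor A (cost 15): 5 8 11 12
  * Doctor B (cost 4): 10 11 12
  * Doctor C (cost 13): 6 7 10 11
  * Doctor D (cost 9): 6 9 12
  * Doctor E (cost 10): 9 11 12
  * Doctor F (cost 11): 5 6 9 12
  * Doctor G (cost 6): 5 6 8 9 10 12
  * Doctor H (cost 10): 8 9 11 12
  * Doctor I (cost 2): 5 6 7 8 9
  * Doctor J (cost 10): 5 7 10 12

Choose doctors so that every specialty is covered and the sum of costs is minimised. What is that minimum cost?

6

B, I together cover every specialty (B ∪ I = {5, 6, 7, 8, 9, 10, 11, 12}); total cost 4 + 2 = 6.
No covering selection has total cost below 6.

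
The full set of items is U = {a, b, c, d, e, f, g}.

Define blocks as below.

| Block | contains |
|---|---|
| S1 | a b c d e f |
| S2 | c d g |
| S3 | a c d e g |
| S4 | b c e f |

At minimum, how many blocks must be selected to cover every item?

2

S1 and S3 cover everything between them: the union {a, b, c, d, e, f, g} is all of U.
No single block has all 7 items (the largest, S1, has 6), so 2 is optimal.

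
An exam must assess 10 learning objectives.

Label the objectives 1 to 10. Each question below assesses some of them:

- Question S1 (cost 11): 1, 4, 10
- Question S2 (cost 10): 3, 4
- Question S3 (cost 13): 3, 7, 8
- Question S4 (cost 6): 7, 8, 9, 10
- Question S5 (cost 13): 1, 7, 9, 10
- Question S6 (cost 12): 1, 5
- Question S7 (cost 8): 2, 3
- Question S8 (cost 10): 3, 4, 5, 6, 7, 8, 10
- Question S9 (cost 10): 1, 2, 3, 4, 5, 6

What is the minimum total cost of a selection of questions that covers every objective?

16

S4, S9 together cover every objective (S4 ∪ S9 = {1, 2, 3, 4, 5, 6, 7, 8, 9, 10}); total cost 6 + 10 = 16.
The greedy pick S8, S9, S4 costs 26; no covering selection beats 16.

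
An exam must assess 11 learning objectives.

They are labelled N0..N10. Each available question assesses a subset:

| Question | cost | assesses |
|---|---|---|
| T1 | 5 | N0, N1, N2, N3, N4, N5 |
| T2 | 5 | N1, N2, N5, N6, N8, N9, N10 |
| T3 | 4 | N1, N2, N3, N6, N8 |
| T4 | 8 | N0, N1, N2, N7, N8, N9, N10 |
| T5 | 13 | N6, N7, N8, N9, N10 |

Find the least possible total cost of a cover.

T1, T3, T4 together cover every objective (T1 ∪ T3 ∪ T4 = {N0, N1, N2, N3, N4, N5, N6, N7, N8, N9, N10}); total cost 5 + 4 + 8 = 17.
The greedy pick T2, T1, T4 costs 18; no covering selection beats 17.

17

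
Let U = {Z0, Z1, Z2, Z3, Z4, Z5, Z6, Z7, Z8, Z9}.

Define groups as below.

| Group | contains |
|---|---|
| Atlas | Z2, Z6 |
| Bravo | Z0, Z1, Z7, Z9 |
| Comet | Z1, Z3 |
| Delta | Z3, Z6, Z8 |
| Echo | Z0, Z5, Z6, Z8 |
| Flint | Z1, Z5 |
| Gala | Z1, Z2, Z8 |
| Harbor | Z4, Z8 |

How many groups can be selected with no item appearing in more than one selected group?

3

Atlas, Bravo, Harbor are pairwise disjoint (Atlas={Z2,Z6}; Bravo={Z0,Z1,Z7,Z9}; Harbor={Z4,Z8}).
Every remaining group overlaps one of these, and no 4 of the listed groups are pairwise disjoint, so 3 is the maximum.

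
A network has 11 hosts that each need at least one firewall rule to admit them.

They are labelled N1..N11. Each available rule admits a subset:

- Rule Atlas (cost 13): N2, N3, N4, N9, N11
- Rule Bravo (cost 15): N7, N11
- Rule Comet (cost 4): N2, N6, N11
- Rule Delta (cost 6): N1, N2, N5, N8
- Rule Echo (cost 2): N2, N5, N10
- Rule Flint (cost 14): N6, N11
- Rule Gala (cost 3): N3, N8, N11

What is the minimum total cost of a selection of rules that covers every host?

Atlas, Bravo, Comet, Delta, Echo together cover every host (Atlas ∪ Bravo ∪ Comet ∪ Delta ∪ Echo = {N1, N2, N3, N4, N5, N6, N7, N8, N9, N10, N11}); total cost 13 + 15 + 4 + 6 + 2 = 40.
The greedy pick Echo, Gala, Comet, Delta, Atlas, Bravo costs 43; no covering selection beats 40.

40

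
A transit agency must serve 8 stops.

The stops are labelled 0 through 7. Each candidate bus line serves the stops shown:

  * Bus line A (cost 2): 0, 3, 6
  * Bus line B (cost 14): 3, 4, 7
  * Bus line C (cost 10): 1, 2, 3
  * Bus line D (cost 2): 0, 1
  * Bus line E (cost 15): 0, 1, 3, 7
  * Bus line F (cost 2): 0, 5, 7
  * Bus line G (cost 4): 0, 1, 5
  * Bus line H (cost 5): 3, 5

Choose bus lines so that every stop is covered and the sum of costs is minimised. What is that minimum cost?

28

A, B, C, F together cover every stop (A ∪ B ∪ C ∪ F = {0, 1, 2, 3, 4, 5, 6, 7}); total cost 2 + 14 + 10 + 2 = 28.
The greedy pick A, F, D, C, B costs 30; no covering selection beats 28.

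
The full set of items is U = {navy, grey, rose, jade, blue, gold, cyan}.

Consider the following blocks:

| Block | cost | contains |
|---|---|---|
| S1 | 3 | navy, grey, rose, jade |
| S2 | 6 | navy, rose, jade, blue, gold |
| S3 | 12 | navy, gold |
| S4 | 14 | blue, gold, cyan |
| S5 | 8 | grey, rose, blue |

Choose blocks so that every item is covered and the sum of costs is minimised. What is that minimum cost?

17

S1, S4 together cover every item (S1 ∪ S4 = {navy, grey, rose, jade, blue, gold, cyan}); total cost 3 + 14 = 17.
The greedy pick S1, S2, S4 costs 23; no covering selection beats 17.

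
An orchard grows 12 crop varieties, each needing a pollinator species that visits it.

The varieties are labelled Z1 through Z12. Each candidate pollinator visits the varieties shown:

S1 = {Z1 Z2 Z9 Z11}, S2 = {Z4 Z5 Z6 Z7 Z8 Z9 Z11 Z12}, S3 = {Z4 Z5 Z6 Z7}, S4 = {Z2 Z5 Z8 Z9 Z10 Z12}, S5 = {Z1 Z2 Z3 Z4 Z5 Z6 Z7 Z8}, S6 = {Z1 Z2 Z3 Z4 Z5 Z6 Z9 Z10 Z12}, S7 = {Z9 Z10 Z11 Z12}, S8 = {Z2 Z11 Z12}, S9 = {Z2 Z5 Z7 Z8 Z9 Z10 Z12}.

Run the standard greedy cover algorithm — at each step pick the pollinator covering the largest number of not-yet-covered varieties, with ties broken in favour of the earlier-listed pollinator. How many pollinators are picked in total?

Greedy: pick S6 (covers 9 new) → pick S2 (covers 3 new). Total picks: 2.

2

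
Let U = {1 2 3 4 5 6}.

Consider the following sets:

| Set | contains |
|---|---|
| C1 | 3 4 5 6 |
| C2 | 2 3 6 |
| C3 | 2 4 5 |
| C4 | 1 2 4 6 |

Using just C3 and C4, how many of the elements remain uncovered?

Union of C3, C4 = {1, 2, 4, 5, 6}.
Not covered: 3 — 1 element.

1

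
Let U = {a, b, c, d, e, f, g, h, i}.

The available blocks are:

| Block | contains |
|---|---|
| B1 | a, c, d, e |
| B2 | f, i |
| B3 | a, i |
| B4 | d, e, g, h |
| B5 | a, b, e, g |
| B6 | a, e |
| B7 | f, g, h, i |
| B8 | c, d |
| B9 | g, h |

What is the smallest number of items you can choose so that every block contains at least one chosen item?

T = {a, c, f, g} meets every block (each contains at least one member of T), and |T| = 4.
The blocks B2, B6, B8, B9 are pairwise disjoint, so any hitting set needs a separate item for each — at least 4. Hence 4 is optimal.

4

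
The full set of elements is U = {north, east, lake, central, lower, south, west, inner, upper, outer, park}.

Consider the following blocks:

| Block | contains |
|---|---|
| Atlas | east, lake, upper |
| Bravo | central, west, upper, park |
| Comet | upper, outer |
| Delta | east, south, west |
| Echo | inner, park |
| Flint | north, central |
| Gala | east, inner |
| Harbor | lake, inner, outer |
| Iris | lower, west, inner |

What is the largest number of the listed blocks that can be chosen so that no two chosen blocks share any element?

Comet, Delta, Echo, Flint are pairwise disjoint (Comet={upper,outer}; Delta={east,south,west}; Echo={inner,park}; Flint={north,central}).
Every remaining block overlaps one of these, and no 5 of the listed blocks are pairwise disjoint, so 4 is the maximum.

4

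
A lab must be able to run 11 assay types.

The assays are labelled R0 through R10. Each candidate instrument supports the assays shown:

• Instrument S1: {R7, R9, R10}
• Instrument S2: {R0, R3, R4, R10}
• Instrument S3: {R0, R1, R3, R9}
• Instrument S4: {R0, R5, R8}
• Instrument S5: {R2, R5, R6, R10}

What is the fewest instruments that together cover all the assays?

5

Take {S1, S2, S3, S4, S5}. Their union is {R0, R1, R2, R3, R4, R5, R6, R7, R8, R9, R10}, which is all 11 assays.
No 4 of the 5 instruments cover everything (all 5 combinations miss at least one assay), so 5 is optimal.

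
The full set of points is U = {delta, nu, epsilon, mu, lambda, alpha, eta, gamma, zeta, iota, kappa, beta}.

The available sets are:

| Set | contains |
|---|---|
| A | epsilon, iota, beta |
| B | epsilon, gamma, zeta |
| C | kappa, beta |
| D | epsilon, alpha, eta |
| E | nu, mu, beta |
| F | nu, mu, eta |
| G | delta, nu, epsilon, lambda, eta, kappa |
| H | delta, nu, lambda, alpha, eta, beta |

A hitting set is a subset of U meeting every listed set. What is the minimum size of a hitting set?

3

Take T = {eta, zeta, beta}. Each listed set contains at least one of these, so T is a hitting set of size 3.
The sets B, C, F are pairwise disjoint, so any hitting set needs a separate point for each — at least 3. Hence 3 is optimal.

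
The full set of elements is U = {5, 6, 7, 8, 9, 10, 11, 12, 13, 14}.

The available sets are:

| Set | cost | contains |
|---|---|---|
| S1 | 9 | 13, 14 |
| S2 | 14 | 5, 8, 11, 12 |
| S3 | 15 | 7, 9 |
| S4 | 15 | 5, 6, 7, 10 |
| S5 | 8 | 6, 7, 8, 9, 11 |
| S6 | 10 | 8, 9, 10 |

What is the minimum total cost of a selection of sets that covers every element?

41

S1, S2, S5, S6 together cover every element (S1 ∪ S2 ∪ S5 ∪ S6 = {5, 6, 7, 8, 9, 10, 11, 12, 13, 14}); total cost 9 + 14 + 8 + 10 = 41.
No covering selection has total cost below 41.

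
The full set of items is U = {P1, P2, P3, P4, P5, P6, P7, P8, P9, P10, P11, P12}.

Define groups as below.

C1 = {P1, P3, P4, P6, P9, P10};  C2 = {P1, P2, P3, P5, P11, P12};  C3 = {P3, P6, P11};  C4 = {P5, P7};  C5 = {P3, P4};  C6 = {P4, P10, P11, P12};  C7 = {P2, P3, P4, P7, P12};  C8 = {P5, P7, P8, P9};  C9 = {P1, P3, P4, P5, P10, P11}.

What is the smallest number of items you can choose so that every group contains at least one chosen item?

3

Take H = {P4, P5, P6}. Each listed group contains at least one of these, so H is a hitting set of size 3.
No choice of 2 items meets every group, so 3 is the minimum.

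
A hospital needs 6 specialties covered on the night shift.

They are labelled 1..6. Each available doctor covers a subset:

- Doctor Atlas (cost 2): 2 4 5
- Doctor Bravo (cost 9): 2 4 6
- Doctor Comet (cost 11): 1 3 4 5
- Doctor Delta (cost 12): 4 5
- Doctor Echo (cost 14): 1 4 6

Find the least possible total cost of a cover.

20

Bravo, Comet together cover every specialty (Bravo ∪ Comet = {1, 2, 3, 4, 5, 6}); total cost 9 + 11 = 20.
The greedy pick Atlas, Comet, Bravo costs 22; no covering selection beats 20.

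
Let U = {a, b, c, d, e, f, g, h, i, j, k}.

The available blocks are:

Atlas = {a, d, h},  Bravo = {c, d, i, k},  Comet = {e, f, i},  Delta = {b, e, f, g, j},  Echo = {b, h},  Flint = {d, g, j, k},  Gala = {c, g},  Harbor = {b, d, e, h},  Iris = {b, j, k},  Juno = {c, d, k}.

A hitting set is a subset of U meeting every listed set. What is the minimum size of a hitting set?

T = {b, d, e, g} meets every block (each contains at least one member of T), and |T| = 4.
The blocks Atlas, Comet, Gala, Iris are pairwise disjoint, so any hitting set needs a separate point for each — at least 4. Hence 4 is optimal.

4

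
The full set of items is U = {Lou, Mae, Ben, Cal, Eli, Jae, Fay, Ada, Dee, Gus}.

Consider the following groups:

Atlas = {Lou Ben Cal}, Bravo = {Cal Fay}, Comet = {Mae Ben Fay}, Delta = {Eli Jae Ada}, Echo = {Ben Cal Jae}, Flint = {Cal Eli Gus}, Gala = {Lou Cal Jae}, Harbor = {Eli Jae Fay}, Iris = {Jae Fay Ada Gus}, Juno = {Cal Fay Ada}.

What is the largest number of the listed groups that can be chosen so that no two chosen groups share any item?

Bravo, Delta are pairwise disjoint (Bravo={Cal,Fay}; Delta={Eli,Jae,Ada}).
Every remaining group overlaps one of these, and no 3 of the listed groups are pairwise disjoint, so 2 is the maximum.

2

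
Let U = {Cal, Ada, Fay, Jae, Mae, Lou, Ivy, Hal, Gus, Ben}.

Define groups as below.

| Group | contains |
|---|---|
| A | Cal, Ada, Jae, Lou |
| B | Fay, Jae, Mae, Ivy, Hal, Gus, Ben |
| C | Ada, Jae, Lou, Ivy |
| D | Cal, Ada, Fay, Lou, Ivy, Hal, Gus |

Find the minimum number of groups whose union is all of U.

B and D together: B ∪ D = {Cal, Ada, Fay, Jae, Mae, Lou, Ivy, Hal, Gus, Ben} — every point is covered.
No single group has all 10 points (the largest, B, has 7), so 2 is optimal.

2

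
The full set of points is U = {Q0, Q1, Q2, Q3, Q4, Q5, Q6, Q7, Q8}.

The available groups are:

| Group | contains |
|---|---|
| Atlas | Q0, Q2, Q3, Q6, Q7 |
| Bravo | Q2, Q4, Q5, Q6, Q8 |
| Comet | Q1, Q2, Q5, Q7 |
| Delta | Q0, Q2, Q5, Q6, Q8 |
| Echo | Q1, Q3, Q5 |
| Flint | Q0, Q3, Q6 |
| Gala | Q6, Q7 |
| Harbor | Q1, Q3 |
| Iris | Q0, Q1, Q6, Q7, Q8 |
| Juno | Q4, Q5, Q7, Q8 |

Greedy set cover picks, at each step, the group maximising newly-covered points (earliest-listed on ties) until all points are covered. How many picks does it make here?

Greedy: pick Atlas (covers 5 new) → pick Bravo (covers 3 new) → pick Comet (covers 1 new). Total picks: 3.

3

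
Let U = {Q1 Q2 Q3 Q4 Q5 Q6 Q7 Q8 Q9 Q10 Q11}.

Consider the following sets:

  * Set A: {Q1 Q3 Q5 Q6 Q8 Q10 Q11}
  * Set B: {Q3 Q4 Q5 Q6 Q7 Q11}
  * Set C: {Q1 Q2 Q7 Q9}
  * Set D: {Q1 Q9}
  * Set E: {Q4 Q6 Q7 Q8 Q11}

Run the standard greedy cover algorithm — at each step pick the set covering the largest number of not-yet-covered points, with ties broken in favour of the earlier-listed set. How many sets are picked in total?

Greedy: pick A (covers 7 new) → pick C (covers 3 new) → pick B (covers 1 new). Total picks: 3.

3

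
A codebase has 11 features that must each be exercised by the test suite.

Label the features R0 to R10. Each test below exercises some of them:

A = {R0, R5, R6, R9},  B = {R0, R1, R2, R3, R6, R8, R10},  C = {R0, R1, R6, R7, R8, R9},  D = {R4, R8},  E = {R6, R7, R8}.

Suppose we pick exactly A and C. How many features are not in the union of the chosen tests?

4

Union of A, C = {R0, R1, R5, R6, R7, R8, R9}.
Not covered: R2, R3, R4, R10 — 4 features.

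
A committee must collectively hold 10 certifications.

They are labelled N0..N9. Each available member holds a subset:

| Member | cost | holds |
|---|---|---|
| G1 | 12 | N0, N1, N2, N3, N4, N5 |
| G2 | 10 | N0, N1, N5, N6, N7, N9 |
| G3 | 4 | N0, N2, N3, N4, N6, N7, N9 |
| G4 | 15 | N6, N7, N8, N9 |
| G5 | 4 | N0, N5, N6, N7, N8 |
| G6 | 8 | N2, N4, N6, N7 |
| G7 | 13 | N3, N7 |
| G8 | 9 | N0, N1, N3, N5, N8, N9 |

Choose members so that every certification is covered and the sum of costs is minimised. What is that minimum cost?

G3, G8 together cover every certification (G3 ∪ G8 = {N0, N1, N2, N3, N4, N5, N6, N7, N8, N9}); total cost 4 + 9 = 13.
The greedy pick G3, G5, G8 costs 17; no covering selection beats 13.

13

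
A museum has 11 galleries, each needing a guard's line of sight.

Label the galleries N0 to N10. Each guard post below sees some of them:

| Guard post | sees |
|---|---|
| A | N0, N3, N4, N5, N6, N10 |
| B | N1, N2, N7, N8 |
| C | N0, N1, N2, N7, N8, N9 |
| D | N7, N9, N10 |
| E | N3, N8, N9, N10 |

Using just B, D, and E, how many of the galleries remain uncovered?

4

Union of B, D, E = {N1, N2, N3, N7, N8, N9, N10}.
Not covered: N0, N4, N5, N6 — 4 galleries.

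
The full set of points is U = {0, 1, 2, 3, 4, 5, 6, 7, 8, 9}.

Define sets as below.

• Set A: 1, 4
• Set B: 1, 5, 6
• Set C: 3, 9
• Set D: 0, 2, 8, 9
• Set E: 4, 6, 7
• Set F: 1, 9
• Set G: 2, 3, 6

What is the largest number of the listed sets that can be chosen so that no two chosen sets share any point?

2

A, C are pairwise disjoint (A={1,4}; C={3,9}).
Every remaining set overlaps one of these, and no 3 of the listed sets are pairwise disjoint, so 2 is the maximum.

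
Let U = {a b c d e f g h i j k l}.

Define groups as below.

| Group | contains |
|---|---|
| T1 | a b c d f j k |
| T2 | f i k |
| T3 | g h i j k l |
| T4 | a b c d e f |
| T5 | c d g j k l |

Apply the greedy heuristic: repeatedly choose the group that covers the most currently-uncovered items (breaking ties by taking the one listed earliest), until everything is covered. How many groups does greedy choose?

Greedy: pick T1 (covers 7 new) → pick T3 (covers 4 new) → pick T4 (covers 1 new). Total picks: 3.
(The true minimum cover uses only 2 groups, so greedy is not optimal here.)

3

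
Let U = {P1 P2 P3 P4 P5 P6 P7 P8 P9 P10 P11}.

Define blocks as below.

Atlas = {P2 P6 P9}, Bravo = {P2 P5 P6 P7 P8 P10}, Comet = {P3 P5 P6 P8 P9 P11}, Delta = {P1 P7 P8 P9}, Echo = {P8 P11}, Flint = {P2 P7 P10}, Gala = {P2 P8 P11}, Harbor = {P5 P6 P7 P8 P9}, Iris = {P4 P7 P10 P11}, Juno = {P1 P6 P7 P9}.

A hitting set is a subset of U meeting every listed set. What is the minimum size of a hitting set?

Take H = {P7, P9, P11}. Each listed block contains at least one of these, so H is a hitting set of size 3.
No choice of 2 points meets every block, so 3 is the minimum.

3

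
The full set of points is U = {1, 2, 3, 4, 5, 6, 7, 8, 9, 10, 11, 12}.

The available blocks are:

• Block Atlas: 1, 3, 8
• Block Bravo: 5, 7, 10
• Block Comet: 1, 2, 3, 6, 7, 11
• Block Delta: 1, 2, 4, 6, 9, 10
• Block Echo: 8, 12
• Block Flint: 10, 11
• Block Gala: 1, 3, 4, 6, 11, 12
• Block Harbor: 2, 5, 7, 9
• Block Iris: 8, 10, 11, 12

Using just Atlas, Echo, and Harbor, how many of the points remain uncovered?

4

Union of Atlas, Echo, Harbor = {1, 2, 3, 5, 7, 8, 9, 12}.
Not covered: 4, 6, 10, 11 — 4 points.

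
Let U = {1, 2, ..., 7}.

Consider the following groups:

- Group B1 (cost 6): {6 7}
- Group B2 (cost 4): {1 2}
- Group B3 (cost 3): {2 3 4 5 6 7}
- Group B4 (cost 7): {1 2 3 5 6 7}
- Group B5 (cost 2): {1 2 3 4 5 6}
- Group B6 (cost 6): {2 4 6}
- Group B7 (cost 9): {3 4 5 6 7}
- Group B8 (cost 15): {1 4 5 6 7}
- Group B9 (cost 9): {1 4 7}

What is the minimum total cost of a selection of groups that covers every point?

5

B3, B5 together cover every point (B3 ∪ B5 = {1, 2, 3, 4, 5, 6, 7}); total cost 3 + 2 = 5.
No covering selection has total cost below 5.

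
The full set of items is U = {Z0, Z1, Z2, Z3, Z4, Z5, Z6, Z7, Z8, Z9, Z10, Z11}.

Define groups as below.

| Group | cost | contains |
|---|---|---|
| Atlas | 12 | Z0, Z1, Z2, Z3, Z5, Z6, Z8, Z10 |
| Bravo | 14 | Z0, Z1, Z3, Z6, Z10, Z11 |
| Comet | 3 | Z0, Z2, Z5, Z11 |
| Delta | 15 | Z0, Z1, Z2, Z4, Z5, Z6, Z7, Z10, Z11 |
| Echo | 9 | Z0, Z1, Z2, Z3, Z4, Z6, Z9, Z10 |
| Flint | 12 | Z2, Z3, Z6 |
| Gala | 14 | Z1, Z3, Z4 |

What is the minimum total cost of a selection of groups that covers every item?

Atlas, Delta, Echo together cover every item (Atlas ∪ Delta ∪ Echo = {Z0, Z1, Z2, Z3, Z4, Z5, Z6, Z7, Z8, Z9, Z10, Z11}); total cost 12 + 15 + 9 = 36.
The greedy pick Comet, Echo, Atlas, Delta costs 39; no covering selection beats 36.

36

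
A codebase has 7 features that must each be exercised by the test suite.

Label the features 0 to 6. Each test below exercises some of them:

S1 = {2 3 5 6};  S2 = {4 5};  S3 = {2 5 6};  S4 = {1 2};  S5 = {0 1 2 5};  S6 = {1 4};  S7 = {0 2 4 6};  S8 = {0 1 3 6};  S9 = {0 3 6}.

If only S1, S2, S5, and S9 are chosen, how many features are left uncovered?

0

Union of S1, S2, S5, S9 = {0, 1, 2, 3, 4, 5, 6} — that's every feature, so 0 are uncovered.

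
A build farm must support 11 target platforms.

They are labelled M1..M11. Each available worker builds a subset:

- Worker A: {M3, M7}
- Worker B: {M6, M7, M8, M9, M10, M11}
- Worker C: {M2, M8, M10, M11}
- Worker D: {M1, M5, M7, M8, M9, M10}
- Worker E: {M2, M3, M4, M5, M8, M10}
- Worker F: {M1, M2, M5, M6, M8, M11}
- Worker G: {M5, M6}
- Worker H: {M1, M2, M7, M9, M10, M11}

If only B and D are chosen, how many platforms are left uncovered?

Union of B, D = {M1, M5, M6, M7, M8, M9, M10, M11}.
Not covered: M2, M3, M4 — 3 platforms.

3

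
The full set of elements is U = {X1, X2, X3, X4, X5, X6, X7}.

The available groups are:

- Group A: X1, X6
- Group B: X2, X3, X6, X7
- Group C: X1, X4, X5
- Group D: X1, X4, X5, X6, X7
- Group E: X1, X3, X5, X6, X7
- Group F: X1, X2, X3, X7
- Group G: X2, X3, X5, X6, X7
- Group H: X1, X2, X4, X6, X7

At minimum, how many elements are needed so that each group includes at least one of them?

2

The 2 elements {X1, X7} hit every group.
The groups B, C are pairwise disjoint, so any hitting set needs a separate element for each — at least 2. Hence 2 is optimal.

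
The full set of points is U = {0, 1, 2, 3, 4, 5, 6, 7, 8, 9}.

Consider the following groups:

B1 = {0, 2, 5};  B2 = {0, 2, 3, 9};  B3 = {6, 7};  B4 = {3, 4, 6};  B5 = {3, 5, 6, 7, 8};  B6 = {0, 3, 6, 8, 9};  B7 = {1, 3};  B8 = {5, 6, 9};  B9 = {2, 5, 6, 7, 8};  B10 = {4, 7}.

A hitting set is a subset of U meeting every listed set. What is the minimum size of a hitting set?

The 3 points {3, 5, 7} hit every group.
The groups B1, B3, B7 are pairwise disjoint, so any hitting set needs a separate point for each — at least 3. Hence 3 is optimal.

3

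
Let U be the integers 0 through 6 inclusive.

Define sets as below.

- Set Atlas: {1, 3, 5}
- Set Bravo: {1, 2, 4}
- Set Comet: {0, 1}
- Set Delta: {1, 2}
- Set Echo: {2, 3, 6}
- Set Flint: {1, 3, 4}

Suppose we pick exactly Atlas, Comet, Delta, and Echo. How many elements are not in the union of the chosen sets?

Union of Atlas, Comet, Delta, Echo = {0, 1, 2, 3, 5, 6}.
Not covered: 4 — 1 element.

1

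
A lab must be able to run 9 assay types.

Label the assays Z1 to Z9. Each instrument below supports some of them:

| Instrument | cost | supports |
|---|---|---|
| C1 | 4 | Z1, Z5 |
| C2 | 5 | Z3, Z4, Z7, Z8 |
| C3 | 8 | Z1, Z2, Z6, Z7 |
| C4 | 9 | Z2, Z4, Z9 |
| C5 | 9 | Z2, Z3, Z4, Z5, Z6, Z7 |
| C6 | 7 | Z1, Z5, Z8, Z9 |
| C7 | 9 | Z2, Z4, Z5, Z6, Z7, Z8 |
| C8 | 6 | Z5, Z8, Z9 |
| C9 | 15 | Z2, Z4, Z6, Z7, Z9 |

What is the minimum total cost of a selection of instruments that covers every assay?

16

C5, C6 together cover every assay (C5 ∪ C6 = {Z1, Z2, Z3, Z4, Z5, Z6, Z7, Z8, Z9}); total cost 9 + 7 = 16.
The greedy pick C2, C1, C3, C8 costs 23; no covering selection beats 16.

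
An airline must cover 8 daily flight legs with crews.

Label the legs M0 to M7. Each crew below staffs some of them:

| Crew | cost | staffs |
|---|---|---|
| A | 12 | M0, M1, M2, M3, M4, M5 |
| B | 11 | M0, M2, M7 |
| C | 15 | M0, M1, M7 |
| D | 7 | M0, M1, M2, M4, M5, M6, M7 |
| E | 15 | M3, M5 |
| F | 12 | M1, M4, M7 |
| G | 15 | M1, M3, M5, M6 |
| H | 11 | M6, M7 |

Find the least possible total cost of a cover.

A, D together cover every leg (A ∪ D = {M0, M1, M2, M3, M4, M5, M6, M7}); total cost 12 + 7 = 19.
No covering selection has total cost below 19.

19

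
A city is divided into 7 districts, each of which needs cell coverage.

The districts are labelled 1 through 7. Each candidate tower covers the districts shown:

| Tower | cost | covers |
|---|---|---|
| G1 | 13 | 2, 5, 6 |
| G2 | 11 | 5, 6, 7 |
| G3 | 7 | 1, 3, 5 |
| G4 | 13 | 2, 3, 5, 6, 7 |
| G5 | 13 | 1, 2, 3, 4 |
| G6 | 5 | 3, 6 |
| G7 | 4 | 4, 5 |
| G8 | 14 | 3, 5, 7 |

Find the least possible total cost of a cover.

G2, G5 together cover every district (G2 ∪ G5 = {1, 2, 3, 4, 5, 6, 7}); total cost 11 + 13 = 24.
The greedy pick G7, G6, G4, G3 costs 29; no covering selection beats 24.

24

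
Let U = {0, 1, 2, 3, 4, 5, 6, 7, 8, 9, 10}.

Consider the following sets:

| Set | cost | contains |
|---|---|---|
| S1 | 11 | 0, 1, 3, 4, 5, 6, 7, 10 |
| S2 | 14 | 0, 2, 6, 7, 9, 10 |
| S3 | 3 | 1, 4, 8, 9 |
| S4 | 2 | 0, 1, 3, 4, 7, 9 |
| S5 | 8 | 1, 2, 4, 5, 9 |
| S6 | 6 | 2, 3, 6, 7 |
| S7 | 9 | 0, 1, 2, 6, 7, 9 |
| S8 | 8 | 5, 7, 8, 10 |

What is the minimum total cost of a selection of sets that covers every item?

16

S4, S6, S8 together cover every item (S4 ∪ S6 ∪ S8 = {0, 1, 2, 3, 4, 5, 6, 7, 8, 9, 10}); total cost 2 + 6 + 8 = 16.
No covering selection has total cost below 16.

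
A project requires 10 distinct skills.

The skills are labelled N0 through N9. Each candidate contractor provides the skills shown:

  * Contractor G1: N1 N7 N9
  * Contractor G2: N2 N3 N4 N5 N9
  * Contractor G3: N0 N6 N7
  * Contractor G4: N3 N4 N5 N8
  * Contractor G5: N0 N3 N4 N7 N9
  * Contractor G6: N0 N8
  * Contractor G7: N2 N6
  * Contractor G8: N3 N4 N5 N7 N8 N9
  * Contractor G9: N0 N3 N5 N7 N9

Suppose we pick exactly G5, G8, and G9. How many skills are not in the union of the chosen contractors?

Union of G5, G8, G9 = {N0, N3, N4, N5, N7, N8, N9}.
Not covered: N1, N2, N6 — 3 skills.

3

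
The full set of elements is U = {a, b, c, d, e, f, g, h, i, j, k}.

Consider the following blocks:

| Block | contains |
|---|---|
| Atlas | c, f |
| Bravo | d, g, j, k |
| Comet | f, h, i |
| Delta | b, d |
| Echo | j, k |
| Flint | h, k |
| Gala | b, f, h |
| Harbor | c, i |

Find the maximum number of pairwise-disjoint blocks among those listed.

3

Atlas, Delta, Echo are pairwise disjoint (Atlas={c,f}; Delta={b,d}; Echo={j,k}).
Every remaining block overlaps one of these, and no 4 of the listed blocks are pairwise disjoint, so 3 is the maximum.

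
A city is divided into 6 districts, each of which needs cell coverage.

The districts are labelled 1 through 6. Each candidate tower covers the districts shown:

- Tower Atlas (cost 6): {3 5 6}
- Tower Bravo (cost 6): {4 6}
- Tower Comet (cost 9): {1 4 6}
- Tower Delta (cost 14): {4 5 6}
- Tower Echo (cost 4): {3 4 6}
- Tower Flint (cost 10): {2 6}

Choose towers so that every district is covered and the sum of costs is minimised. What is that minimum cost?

Atlas, Comet, Flint together cover every district (Atlas ∪ Comet ∪ Flint = {1, 2, 3, 4, 5, 6}); total cost 6 + 9 + 10 = 25.
The greedy pick Echo, Atlas, Comet, Flint costs 29; no covering selection beats 25.

25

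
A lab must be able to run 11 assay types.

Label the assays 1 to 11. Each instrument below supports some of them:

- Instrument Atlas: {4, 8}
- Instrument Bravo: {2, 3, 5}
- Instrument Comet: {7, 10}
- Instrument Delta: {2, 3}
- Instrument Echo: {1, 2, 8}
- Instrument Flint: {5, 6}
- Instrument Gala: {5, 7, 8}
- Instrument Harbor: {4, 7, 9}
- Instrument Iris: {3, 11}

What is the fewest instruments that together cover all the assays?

5

Take {Comet, Echo, Flint, Harbor, Iris}. Their union is {1, 2, 3, 4, 5, 6, 7, 8, 9, 10, 11}, which is all 11 assays.
No 4 of the 9 instruments cover everything (all 126 combinations miss at least one assay), so 5 is optimal.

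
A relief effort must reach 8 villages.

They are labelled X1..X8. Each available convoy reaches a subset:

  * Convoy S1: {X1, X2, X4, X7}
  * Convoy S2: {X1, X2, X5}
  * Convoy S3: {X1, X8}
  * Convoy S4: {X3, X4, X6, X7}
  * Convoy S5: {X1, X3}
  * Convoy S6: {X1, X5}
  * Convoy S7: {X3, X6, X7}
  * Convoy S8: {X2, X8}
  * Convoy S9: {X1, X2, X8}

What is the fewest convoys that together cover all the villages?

Take {S2, S3, S4}. Their union is {X1, X2, X3, X4, X5, X6, X7, X8}, which is all 8 villages.
No 2 of the 9 convoys cover everything (all 36 combinations miss at least one village), so 3 is optimal.

3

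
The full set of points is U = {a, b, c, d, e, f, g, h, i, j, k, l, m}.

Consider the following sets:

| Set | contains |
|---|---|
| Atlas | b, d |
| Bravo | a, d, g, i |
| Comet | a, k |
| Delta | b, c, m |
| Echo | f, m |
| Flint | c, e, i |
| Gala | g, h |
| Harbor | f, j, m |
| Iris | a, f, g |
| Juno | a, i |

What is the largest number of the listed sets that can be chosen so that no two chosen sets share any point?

Atlas, Comet, Flint, Gala, Harbor are pairwise disjoint (Atlas={b,d}; Comet={a,k}; Flint={c,e,i}; Gala={g,h}; Harbor={f,j,m}).
Every remaining set overlaps one of these, and no 6 of the listed sets are pairwise disjoint, so 5 is the maximum.

5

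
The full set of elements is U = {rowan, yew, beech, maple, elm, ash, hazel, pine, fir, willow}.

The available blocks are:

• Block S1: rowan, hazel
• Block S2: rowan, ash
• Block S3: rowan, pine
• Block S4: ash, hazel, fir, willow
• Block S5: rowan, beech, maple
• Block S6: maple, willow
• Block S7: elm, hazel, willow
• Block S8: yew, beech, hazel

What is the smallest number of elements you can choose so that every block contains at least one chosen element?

3

H = {rowan, maple, hazel} meets every block (each contains at least one member of H), and |H| = 3.
The blocks S2, S6, S8 are pairwise disjoint, so any hitting set needs a separate element for each — at least 3. Hence 3 is optimal.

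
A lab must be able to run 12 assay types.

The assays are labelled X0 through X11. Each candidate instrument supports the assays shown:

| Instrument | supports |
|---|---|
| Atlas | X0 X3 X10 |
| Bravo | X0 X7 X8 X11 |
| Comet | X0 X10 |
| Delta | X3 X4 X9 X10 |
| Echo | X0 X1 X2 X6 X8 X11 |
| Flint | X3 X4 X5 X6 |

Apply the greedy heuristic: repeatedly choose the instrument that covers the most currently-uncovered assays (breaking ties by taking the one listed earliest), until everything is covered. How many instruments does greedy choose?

Greedy: pick Echo (covers 6 new) → pick Delta (covers 4 new) → pick Bravo (covers 1 new) → pick Flint (covers 1 new). Total picks: 4.

4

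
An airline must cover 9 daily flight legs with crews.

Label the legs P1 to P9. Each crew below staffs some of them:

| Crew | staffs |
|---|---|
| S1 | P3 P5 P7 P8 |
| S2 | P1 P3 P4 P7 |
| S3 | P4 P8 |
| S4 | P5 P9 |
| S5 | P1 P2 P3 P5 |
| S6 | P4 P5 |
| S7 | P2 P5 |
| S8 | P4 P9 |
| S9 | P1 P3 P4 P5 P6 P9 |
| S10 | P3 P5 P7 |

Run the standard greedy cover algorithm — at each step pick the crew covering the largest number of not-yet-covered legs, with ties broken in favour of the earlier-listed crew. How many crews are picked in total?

3

Greedy: pick S9 (covers 6 new) → pick S1 (covers 2 new) → pick S5 (covers 1 new). Total picks: 3.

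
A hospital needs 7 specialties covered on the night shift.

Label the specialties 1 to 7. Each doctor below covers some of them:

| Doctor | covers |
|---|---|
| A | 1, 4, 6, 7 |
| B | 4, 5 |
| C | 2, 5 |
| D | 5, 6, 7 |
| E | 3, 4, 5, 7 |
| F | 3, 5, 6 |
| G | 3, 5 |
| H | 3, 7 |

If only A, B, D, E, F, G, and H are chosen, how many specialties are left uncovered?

Union of A, B, D, E, F, G, H = {1, 3, 4, 5, 6, 7}.
Not covered: 2 — 1 specialty.

1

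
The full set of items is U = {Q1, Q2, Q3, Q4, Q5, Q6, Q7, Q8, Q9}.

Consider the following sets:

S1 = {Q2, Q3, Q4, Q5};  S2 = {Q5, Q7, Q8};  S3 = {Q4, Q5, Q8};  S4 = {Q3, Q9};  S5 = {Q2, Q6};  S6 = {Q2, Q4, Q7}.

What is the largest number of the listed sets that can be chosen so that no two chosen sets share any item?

S2, S4, S5 are pairwise disjoint (S2={Q5,Q7,Q8}; S4={Q3,Q9}; S5={Q2,Q6}).
Every remaining set overlaps one of these, and no 4 of the listed sets are pairwise disjoint, so 3 is the maximum.

3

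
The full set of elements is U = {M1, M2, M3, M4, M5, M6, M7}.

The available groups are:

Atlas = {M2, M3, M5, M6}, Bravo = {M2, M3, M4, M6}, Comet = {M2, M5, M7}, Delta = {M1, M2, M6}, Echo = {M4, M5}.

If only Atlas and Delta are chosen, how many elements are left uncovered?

2

Union of Atlas, Delta = {M1, M2, M3, M5, M6}.
Not covered: M4, M7 — 2 elements.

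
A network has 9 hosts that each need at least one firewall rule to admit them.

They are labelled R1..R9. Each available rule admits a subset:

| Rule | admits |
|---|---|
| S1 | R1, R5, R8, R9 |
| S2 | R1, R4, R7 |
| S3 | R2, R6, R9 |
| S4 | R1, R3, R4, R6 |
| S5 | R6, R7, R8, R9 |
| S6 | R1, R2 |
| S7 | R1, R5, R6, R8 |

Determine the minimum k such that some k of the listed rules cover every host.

4

Take {S2, S3, S4, S7}. Their union is {R1, R2, R3, R4, R5, R6, R7, R8, R9}, which is all 9 hosts.
No 3 of the 7 rules cover everything (all 35 combinations miss at least one host), so 4 is optimal.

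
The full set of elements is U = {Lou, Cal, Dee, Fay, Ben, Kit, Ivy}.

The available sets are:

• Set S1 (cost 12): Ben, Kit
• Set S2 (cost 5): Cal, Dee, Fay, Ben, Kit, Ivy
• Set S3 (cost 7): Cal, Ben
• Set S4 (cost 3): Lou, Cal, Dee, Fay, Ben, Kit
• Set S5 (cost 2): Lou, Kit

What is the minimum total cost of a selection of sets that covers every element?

7

S2, S5 together cover every element (S2 ∪ S5 = {Lou, Cal, Dee, Fay, Ben, Kit, Ivy}); total cost 5 + 2 = 7.
The greedy pick S4, S2 costs 8; no covering selection beats 7.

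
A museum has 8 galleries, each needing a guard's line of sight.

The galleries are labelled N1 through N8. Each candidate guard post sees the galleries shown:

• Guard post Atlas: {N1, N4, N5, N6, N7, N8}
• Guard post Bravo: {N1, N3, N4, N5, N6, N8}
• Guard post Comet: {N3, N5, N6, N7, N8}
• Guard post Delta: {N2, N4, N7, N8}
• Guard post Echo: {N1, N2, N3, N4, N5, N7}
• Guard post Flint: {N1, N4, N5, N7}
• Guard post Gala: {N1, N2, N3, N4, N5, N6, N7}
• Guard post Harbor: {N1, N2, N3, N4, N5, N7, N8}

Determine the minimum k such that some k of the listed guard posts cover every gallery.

Comet and Harbor together: Comet ∪ Harbor = {N1, N2, N3, N4, N5, N6, N7, N8} — every gallery is covered.
No single guard post has all 8 galleries (the largest, Gala, has 7), so 2 is optimal.

2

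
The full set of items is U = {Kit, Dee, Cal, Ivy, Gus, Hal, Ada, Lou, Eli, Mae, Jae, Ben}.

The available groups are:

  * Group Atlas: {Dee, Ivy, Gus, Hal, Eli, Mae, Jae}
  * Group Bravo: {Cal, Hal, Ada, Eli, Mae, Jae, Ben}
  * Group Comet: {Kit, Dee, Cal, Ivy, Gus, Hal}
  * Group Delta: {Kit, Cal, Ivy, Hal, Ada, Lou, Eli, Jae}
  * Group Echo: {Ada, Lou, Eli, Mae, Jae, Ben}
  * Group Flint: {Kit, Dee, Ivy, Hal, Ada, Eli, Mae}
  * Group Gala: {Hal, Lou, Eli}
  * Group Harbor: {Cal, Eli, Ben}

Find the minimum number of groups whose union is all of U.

2

Take {Comet, Echo}. Their union is {Kit, Dee, Cal, Ivy, Gus, Hal, Ada, Lou, Eli, Mae, Jae, Ben}, which is all 12 items.
No single group has all 12 items (the largest, Delta, has 8), so 2 is optimal.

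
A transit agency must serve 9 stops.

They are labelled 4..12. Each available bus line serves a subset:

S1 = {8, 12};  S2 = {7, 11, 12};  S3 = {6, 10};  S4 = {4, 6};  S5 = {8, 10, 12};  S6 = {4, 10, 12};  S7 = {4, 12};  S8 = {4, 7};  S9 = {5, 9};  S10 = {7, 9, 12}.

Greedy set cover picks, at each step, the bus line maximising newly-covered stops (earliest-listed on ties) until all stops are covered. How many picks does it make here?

Greedy: pick S2 (covers 3 new) → pick S3 (covers 2 new) → pick S9 (covers 2 new) → pick S1 (covers 1 new) → pick S4 (covers 1 new). Total picks: 5.
(The true minimum cover uses only 4 bus lines, so greedy is not optimal here.)

5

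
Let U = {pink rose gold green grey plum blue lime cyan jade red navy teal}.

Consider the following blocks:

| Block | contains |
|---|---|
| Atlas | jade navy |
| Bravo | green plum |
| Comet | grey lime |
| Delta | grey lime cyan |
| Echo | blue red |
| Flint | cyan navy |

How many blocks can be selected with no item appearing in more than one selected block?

4

Bravo, Comet, Echo, Flint are pairwise disjoint (Bravo={green,plum}; Comet={grey,lime}; Echo={blue,red}; Flint={cyan,navy}).
Every remaining block overlaps one of these, and no 5 of the listed blocks are pairwise disjoint, so 4 is the maximum.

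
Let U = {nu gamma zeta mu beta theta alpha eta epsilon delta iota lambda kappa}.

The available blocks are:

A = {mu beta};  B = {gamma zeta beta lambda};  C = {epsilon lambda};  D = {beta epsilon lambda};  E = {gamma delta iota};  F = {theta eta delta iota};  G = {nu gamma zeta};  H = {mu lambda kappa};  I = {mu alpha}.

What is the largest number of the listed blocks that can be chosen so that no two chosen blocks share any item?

4

D, F, G, I are pairwise disjoint (D={beta,epsilon,lambda}; F={theta,eta,delta,iota}; G={nu,gamma,zeta}; I={mu,alpha}).
Every remaining block overlaps one of these, and no 5 of the listed blocks are pairwise disjoint, so 4 is the maximum.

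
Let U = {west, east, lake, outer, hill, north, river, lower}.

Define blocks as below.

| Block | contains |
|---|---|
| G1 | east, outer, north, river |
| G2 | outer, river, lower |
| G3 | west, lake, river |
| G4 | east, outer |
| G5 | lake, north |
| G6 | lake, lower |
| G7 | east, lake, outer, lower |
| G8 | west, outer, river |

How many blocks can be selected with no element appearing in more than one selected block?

G2, G5 are pairwise disjoint (G2={outer,river,lower}; G5={lake,north}).
Every remaining block overlaps one of these, and no 3 of the listed blocks are pairwise disjoint, so 2 is the maximum.

2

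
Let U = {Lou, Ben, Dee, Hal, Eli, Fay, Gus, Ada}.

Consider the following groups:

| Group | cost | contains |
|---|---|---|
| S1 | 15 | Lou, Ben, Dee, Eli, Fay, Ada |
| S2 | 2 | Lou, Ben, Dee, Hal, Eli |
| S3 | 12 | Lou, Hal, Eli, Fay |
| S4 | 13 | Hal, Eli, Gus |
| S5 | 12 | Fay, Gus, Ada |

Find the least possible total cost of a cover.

S2, S5 together cover every element (S2 ∪ S5 = {Lou, Ben, Dee, Hal, Eli, Fay, Gus, Ada}); total cost 2 + 12 = 14.
No covering selection has total cost below 14.

14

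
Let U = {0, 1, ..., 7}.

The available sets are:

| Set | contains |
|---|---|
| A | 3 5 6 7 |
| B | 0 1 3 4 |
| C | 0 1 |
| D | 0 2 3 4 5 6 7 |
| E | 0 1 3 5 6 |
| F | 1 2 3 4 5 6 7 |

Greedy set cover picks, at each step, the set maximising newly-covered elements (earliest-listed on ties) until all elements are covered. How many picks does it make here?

Greedy: pick D (covers 7 new) → pick B (covers 1 new). Total picks: 2.

2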